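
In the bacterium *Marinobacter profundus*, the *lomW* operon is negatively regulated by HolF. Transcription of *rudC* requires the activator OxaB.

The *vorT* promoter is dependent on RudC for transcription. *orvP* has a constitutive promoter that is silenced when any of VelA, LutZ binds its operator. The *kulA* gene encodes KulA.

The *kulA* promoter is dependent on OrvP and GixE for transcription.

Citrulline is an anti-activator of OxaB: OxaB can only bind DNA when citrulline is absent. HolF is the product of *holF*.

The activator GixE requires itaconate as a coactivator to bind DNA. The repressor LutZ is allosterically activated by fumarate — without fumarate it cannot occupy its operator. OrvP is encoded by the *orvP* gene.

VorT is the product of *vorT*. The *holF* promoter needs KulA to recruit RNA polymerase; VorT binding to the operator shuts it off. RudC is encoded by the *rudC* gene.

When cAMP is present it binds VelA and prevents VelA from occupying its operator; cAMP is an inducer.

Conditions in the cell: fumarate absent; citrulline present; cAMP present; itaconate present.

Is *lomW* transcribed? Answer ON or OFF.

cAMP is present, so VelA is inactive.
Fumarate is absent, so LutZ is inactive.
With no repressor bound, *orvP* is transcribed.
So OrvP is produced and active.
Itaconate is present, so GixE is active.
No repressor is bound and OrvP and GixE are active, so *kulA* is transcribed.
So KulA is produced and active.
Citrulline is present, so OxaB is inactive.
Required activator OxaB is absent, so *rudC* is not transcribed.
So RudC is not produced.
Required activator RudC is absent, so *vorT* is not transcribed.
So VorT is not produced.
No repressor is bound and KulA is active, so *holF* is transcribed.
So HolF is produced and active.
With repressor HolF bound, *lomW* is not transcribed.

OFF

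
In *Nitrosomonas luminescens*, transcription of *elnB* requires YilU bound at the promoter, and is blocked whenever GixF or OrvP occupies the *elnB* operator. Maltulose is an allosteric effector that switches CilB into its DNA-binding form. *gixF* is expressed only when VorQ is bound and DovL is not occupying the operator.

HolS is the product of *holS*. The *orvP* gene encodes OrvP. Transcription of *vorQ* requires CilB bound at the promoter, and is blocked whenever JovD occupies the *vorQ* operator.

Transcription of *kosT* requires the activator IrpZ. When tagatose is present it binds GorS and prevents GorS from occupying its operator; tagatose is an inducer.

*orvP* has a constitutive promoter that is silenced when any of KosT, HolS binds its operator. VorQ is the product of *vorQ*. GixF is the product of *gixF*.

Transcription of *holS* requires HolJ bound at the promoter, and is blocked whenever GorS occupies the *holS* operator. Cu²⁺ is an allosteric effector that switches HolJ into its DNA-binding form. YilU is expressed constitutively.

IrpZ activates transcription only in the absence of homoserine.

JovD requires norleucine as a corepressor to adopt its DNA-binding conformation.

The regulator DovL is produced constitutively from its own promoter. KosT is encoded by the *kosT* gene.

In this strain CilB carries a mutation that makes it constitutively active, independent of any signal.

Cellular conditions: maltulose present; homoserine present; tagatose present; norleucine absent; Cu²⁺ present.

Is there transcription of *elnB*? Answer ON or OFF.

DovL is produced constitutively and is active.
Norleucine is absent, so JovD is inactive.
CilB is constitutively active in this strain.
No repressor is bound and CilB is active, so *vorQ* is transcribed.
So VorQ is produced and active.
With repressor DovL bound, *gixF* is not transcribed.
So GixF is not produced.
Homoserine is present, so IrpZ is inactive.
Required activator IrpZ is absent, so *kosT* is not transcribed.
So KosT is not produced.
Cu²⁺ is present, so HolJ is active.
Tagatose is present, so GorS is inactive.
No repressor is bound and HolJ is active, so *holS* is transcribed.
So HolS is produced and active.
With repressor HolS bound, *orvP* is not transcribed.
So OrvP is not produced.
YilU is produced constitutively and is active.
No repressor is bound and YilU is active, so *elnB* is transcribed.

ON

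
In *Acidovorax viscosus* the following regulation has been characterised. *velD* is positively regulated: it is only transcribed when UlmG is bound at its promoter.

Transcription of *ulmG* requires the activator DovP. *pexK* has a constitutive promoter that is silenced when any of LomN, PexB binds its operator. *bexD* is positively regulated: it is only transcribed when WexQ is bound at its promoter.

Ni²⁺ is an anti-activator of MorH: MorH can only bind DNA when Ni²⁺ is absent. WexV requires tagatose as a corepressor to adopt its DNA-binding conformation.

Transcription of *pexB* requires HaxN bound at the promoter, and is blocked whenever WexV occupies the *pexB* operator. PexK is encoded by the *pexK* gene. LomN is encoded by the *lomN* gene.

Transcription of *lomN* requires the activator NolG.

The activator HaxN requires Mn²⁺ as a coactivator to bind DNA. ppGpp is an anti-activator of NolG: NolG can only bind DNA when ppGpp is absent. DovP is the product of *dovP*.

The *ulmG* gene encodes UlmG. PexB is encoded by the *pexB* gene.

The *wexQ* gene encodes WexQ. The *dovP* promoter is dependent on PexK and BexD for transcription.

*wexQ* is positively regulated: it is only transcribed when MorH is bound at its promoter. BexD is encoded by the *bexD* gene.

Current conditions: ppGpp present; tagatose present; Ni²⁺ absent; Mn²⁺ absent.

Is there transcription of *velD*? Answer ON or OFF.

ppGpp is present, so NolG is inactive.
Required activator NolG is absent, so *lomN* is not transcribed.
So LomN is not produced.
Mn²⁺ is absent, so HaxN is inactive.
Tagatose is present, so WexV is active.
With repressor WexV bound, *pexB* is not transcribed.
So PexB is not produced.
With no repressor bound, *pexK* is transcribed.
So PexK is produced and active.
Ni²⁺ is absent, so MorH is active.
No repressor is bound and MorH is active, so *wexQ* is transcribed.
So WexQ is produced and active.
No repressor is bound and WexQ is active, so *bexD* is transcribed.
So BexD is produced and active.
No repressor is bound and PexK and BexD are active, so *dovP* is transcribed.
So DovP is produced and active.
No repressor is bound and DovP is active, so *ulmG* is transcribed.
So UlmG is produced and active.
No repressor is bound and UlmG is active, so *velD* is transcribed.

ON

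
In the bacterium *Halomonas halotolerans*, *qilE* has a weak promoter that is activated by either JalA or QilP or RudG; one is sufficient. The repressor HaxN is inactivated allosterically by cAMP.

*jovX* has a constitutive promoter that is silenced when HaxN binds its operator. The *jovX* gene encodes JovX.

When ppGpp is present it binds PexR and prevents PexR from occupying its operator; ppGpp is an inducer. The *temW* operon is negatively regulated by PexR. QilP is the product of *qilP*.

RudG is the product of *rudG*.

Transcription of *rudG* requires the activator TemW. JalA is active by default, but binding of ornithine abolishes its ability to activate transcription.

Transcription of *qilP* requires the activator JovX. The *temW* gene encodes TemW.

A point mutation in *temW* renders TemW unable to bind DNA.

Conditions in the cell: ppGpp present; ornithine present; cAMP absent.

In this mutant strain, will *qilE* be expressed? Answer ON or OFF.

OFF

Ornithine is present, so JalA is inactive.
cAMP is absent, so HaxN is active.
With repressor HaxN bound, *jovX* is not transcribed.
So JovX is not produced.
Required activator JovX is absent, so *qilP* is not transcribed.
So QilP is not produced.
TemW is non-functional in this strain, so it has no effect.
Required activator TemW is absent, so *rudG* is not transcribed.
So RudG is not produced.
No activator is available at the *qilE* promoter, so *qilE* is not transcribed.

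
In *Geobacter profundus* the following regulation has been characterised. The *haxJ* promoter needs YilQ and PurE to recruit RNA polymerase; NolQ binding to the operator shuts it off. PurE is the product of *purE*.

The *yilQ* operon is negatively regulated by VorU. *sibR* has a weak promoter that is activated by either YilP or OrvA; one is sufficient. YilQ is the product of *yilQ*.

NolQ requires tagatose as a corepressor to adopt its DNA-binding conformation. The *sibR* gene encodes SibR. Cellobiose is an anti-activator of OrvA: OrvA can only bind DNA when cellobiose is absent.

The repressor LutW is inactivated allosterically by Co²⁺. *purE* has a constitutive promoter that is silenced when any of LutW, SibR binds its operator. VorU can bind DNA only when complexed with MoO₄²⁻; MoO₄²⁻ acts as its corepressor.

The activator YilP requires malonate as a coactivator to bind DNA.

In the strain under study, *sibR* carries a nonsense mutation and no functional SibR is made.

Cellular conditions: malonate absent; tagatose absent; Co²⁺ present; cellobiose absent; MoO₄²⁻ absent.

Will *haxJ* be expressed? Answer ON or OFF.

ON

Tagatose is absent, so NolQ is inactive.
MoO₄²⁻ is absent, so VorU is inactive.
With no repressor bound, *yilQ* is transcribed.
So YilQ is produced and active.
Co²⁺ is present, so LutW is inactive.
SibR is non-functional in this strain, so it has no effect.
With no repressor bound, *purE* is transcribed.
So PurE is produced and active.
No repressor is bound and YilQ and PurE are active, so *haxJ* is transcribed.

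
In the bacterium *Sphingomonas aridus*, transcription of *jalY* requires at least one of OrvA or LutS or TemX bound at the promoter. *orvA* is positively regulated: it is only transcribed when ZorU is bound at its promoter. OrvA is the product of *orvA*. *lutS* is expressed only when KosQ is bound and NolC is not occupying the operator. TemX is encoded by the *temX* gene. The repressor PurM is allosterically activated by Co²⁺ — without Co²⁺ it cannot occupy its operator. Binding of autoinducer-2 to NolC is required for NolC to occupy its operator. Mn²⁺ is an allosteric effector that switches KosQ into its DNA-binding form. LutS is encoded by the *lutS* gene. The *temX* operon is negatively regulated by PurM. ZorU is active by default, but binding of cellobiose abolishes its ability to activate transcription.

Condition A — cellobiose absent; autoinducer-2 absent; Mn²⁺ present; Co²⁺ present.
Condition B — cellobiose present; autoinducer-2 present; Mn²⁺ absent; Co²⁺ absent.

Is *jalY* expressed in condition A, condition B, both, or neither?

Condition A:
Cellobiose is absent, so ZorU is active.
No repressor is bound and ZorU is active, so *orvA* is transcribed.
So OrvA is produced and active.
Autoinducer-2 is absent, so NolC is inactive.
Mn²⁺ is present, so KosQ is active.
No repressor is bound and KosQ is active, so *lutS* is transcribed.
So LutS is produced and active.
Co²⁺ is present, so PurM is active.
With repressor PurM bound, *temX* is not transcribed.
So TemX is not produced.
Activator OrvA is present, so *jalY* is transcribed.
→ *jalY* is ON in A.
Condition B:
Cellobiose is present, so ZorU is inactive.
Required activator ZorU is absent, so *orvA* is not transcribed.
So OrvA is not produced.
Autoinducer-2 is present, so NolC is active.
Mn²⁺ is absent, so KosQ is inactive.
With repressor NolC bound, *lutS* is not transcribed.
So LutS is not produced.
Co²⁺ is absent, so PurM is inactive.
With no repressor bound, *temX* is transcribed.
So TemX is produced and active.
Activator TemX is present, so *jalY* is transcribed.
→ *jalY* is ON in B.

both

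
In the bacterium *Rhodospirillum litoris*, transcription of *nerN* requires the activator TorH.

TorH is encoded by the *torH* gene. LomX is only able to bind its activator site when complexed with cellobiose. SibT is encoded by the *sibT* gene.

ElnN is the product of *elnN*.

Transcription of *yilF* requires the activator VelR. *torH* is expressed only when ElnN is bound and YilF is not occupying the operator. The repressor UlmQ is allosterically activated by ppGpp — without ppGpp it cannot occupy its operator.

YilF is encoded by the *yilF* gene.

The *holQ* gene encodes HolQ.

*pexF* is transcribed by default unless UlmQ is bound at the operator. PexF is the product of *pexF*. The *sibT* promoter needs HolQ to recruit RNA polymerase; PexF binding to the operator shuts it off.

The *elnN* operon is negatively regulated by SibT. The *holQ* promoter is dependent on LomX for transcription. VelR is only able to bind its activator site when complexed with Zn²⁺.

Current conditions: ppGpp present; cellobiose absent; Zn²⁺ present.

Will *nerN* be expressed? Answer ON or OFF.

ppGpp is present, so UlmQ is active.
With repressor UlmQ bound, *pexF* is not transcribed.
So PexF is not produced.
Cellobiose is absent, so LomX is inactive.
Required activator LomX is absent, so *holQ* is not transcribed.
So HolQ is not produced.
Required activator HolQ is absent, so *sibT* is not transcribed.
So SibT is not produced.
With no repressor bound, *elnN* is transcribed.
So ElnN is produced and active.
Zn²⁺ is present, so VelR is active.
No repressor is bound and VelR is active, so *yilF* is transcribed.
So YilF is produced and active.
With repressor YilF bound, *torH* is not transcribed.
So TorH is not produced.
Required activator TorH is absent, so *nerN* is not transcribed.

OFF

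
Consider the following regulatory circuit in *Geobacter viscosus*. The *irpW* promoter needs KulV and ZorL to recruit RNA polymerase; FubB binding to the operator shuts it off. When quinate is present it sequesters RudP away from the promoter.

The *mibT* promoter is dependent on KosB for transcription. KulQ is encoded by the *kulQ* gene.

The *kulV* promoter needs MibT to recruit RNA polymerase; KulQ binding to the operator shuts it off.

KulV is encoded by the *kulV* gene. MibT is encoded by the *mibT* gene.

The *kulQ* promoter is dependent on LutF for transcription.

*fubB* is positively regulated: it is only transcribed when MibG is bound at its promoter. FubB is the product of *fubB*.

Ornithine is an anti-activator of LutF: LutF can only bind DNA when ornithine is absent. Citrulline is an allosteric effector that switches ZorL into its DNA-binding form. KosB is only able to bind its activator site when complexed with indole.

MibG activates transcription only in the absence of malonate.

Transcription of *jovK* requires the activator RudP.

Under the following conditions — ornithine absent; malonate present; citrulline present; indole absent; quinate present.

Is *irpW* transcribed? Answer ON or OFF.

OFF

Ornithine is absent, so LutF is active.
No repressor is bound and LutF is active, so *kulQ* is transcribed.
So KulQ is produced and active.
Indole is absent, so KosB is inactive.
Required activator KosB is absent, so *mibT* is not transcribed.
So MibT is not produced.
With repressor KulQ bound, *kulV* is not transcribed.
So KulV is not produced.
Citrulline is present, so ZorL is active.
Malonate is present, so MibG is inactive.
Required activator MibG is absent, so *fubB* is not transcribed.
So FubB is not produced.
Required activator KulV is absent, so *irpW* is not transcribed.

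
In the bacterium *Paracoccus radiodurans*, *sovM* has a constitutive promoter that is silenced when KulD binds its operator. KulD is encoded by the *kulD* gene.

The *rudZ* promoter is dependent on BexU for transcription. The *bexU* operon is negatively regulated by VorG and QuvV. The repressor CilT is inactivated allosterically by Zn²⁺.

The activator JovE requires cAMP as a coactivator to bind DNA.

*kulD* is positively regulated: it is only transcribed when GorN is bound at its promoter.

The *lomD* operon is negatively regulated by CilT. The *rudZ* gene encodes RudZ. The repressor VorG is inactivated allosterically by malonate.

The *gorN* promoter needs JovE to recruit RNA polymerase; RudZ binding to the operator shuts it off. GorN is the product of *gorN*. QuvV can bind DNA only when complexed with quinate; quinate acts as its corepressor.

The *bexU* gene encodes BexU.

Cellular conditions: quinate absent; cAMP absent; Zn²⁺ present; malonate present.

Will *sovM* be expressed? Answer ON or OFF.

ON

Malonate is present, so VorG is inactive.
Quinate is absent, so QuvV is inactive.
With no repressor bound, *bexU* is transcribed.
So BexU is produced and active.
No repressor is bound and BexU is active, so *rudZ* is transcribed.
So RudZ is produced and active.
cAMP is absent, so JovE is inactive.
With repressor RudZ bound, *gorN* is not transcribed.
So GorN is not produced.
Required activator GorN is absent, so *kulD* is not transcribed.
So KulD is not produced.
With no repressor bound, *sovM* is transcribed.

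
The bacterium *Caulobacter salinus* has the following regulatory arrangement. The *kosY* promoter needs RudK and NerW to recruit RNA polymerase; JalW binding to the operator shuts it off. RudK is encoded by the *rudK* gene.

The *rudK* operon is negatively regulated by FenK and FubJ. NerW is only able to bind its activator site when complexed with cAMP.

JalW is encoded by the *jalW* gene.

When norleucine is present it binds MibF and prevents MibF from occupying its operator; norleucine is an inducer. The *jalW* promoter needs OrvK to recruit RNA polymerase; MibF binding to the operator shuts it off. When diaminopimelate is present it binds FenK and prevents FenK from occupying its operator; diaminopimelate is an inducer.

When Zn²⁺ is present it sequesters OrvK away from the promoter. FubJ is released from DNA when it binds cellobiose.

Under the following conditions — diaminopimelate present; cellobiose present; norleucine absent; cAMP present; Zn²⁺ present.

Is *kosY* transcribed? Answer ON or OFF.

Diaminopimelate is present, so FenK is inactive.
Cellobiose is present, so FubJ is inactive.
With no repressor bound, *rudK* is transcribed.
So RudK is produced and active.
Norleucine is absent, so MibF is active.
Zn²⁺ is present, so OrvK is inactive.
With repressor MibF bound, *jalW* is not transcribed.
So JalW is not produced.
cAMP is present, so NerW is active.
No repressor is bound and RudK and NerW are active, so *kosY* is transcribed.

ON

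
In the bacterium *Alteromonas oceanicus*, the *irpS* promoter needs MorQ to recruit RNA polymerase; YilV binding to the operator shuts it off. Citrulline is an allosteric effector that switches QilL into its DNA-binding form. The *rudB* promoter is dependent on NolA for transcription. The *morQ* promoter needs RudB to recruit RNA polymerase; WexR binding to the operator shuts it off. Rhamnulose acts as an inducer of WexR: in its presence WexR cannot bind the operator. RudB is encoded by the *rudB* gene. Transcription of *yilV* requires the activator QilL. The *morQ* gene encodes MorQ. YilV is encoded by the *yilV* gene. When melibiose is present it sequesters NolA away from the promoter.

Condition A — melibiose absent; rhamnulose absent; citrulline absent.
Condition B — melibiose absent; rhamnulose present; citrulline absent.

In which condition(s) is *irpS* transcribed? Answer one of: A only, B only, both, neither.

Condition A:
Melibiose is absent, so NolA is active.
No repressor is bound and NolA is active, so *rudB* is transcribed.
So RudB is produced and active.
Rhamnulose is absent, so WexR is active.
With repressor WexR bound, *morQ* is not transcribed.
So MorQ is not produced.
Citrulline is absent, so QilL is inactive.
Required activator QilL is absent, so *yilV* is not transcribed.
So YilV is not produced.
Required activator MorQ is absent, so *irpS* is not transcribed.
→ *irpS* is OFF in A.
Condition B:
Melibiose is absent, so NolA is active.
No repressor is bound and NolA is active, so *rudB* is transcribed.
So RudB is produced and active.
Rhamnulose is present, so WexR is inactive.
No repressor is bound and RudB is active, so *morQ* is transcribed.
So MorQ is produced and active.
Citrulline is absent, so QilL is inactive.
Required activator QilL is absent, so *yilV* is not transcribed.
So YilV is not produced.
No repressor is bound and MorQ is active, so *irpS* is transcribed.
→ *irpS* is ON in B.

B only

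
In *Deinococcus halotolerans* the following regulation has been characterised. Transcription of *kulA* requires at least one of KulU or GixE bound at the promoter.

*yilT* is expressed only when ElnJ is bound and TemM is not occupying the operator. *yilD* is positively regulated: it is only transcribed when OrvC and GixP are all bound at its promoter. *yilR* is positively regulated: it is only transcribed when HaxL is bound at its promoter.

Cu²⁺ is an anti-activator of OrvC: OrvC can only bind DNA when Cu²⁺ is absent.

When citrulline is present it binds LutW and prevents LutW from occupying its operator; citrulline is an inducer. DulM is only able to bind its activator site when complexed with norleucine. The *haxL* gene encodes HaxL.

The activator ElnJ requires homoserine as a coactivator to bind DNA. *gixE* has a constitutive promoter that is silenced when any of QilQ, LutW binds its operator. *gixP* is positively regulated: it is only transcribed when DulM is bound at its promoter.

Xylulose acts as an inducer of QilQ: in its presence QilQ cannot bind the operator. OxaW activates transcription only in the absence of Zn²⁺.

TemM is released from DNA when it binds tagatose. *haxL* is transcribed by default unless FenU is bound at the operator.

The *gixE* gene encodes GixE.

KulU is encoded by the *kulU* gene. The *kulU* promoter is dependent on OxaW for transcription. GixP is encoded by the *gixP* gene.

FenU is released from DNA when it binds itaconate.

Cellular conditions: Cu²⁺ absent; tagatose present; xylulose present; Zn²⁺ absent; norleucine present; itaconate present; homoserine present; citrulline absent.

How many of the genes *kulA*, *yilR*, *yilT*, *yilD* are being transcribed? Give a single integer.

Zn²⁺ is absent, so OxaW is active.
No repressor is bound and OxaW is active, so *kulU* is transcribed.
So KulU is produced and active.
Xylulose is present, so QilQ is inactive.
Citrulline is absent, so LutW is active.
With repressor LutW bound, *gixE* is not transcribed.
So GixE is not produced.
Activator KulU is present, so *kulA* is transcribed.
→ *kulA* is ON.
Itaconate is present, so FenU is inactive.
With no repressor bound, *haxL* is transcribed.
So HaxL is produced and active.
No repressor is bound and HaxL is active, so *yilR* is transcribed.
→ *yilR* is ON.
Homoserine is present, so ElnJ is active.
Tagatose is present, so TemM is inactive.
No repressor is bound and ElnJ is active, so *yilT* is transcribed.
→ *yilT* is ON.
Cu²⁺ is absent, so OrvC is active.
Norleucine is present, so DulM is active.
No repressor is bound and DulM is active, so *gixP* is transcribed.
So GixP is produced and active.
No repressor is bound and OrvC and GixP are active, so *yilD* is transcribed.
→ *yilD* is ON.
4 of the 4 genes are transcribed.

4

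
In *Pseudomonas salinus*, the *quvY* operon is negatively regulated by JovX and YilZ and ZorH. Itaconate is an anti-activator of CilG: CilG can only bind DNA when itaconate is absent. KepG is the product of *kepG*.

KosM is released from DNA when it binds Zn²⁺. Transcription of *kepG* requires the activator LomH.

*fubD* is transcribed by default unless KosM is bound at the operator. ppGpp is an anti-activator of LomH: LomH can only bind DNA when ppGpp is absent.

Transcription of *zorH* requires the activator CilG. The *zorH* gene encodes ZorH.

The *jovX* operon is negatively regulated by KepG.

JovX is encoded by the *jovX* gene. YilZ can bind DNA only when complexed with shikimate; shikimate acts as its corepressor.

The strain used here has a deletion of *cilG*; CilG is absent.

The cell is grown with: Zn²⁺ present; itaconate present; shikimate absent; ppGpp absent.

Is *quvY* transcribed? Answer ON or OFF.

ON

ppGpp is absent, so LomH is active.
No repressor is bound and LomH is active, so *kepG* is transcribed.
So KepG is produced and active.
With repressor KepG bound, *jovX* is not transcribed.
So JovX is not produced.
Shikimate is absent, so YilZ is inactive.
CilG is non-functional in this strain, so it has no effect.
Required activator CilG is absent, so *zorH* is not transcribed.
So ZorH is not produced.
With no repressor bound, *quvY* is transcribed.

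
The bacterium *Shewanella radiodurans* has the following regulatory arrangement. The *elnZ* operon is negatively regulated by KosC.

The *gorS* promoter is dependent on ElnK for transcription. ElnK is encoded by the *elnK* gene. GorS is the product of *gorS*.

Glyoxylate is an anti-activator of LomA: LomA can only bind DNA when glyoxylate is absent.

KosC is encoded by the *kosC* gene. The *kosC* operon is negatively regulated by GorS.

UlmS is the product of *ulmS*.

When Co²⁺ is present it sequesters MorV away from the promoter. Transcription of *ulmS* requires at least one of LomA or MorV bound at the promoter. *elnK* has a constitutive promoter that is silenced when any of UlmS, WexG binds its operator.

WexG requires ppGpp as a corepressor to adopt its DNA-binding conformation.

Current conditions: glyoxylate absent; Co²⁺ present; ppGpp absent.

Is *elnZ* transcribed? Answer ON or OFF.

Glyoxylate is absent, so LomA is active.
Co²⁺ is present, so MorV is inactive.
Activator LomA is present, so *ulmS* is transcribed.
So UlmS is produced and active.
ppGpp is absent, so WexG is inactive.
With repressor UlmS bound, *elnK* is not transcribed.
So ElnK is not produced.
Required activator ElnK is absent, so *gorS* is not transcribed.
So GorS is not produced.
With no repressor bound, *kosC* is transcribed.
So KosC is produced and active.
With repressor KosC bound, *elnZ* is not transcribed.

OFF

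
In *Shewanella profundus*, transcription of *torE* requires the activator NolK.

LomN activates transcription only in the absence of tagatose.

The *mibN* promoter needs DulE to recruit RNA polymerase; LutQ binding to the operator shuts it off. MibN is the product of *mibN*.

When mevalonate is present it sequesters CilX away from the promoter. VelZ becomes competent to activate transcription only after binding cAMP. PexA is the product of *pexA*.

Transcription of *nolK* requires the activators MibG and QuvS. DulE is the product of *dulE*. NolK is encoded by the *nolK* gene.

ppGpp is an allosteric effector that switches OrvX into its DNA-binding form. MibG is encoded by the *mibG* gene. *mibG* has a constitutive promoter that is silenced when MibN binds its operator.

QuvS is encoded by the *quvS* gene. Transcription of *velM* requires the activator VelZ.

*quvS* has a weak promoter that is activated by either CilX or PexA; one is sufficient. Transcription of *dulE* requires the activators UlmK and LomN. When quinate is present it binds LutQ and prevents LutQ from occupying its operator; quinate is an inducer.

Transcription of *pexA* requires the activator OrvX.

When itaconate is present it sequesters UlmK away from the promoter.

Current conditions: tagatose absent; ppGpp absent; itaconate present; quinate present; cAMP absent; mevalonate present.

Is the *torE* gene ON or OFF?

OFF

Itaconate is present, so UlmK is inactive.
Tagatose is absent, so LomN is active.
Required activator UlmK is absent, so *dulE* is not transcribed.
So DulE is not produced.
Quinate is present, so LutQ is inactive.
Required activator DulE is absent, so *mibN* is not transcribed.
So MibN is not produced.
With no repressor bound, *mibG* is transcribed.
So MibG is produced and active.
Mevalonate is present, so CilX is inactive.
ppGpp is absent, so OrvX is inactive.
Required activator OrvX is absent, so *pexA* is not transcribed.
So PexA is not produced.
No activator is available at the *quvS* promoter, so *quvS* is not transcribed.
So QuvS is not produced.
Required activator QuvS is absent, so *nolK* is not transcribed.
So NolK is not produced.
Required activator NolK is absent, so *torE* is not transcribed.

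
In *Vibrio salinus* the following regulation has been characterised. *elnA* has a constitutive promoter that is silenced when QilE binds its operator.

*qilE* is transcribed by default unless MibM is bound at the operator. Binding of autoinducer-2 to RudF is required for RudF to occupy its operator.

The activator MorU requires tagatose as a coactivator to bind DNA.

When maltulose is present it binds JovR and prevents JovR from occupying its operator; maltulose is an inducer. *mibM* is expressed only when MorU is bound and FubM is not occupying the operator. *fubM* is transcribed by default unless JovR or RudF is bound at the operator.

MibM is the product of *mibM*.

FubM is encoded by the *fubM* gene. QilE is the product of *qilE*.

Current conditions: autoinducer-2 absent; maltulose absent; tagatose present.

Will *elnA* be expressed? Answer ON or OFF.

Maltulose is absent, so JovR is active.
Autoinducer-2 is absent, so RudF is inactive.
With repressor JovR bound, *fubM* is not transcribed.
So FubM is not produced.
Tagatose is present, so MorU is active.
No repressor is bound and MorU is active, so *mibM* is transcribed.
So MibM is produced and active.
With repressor MibM bound, *qilE* is not transcribed.
So QilE is not produced.
With no repressor bound, *elnA* is transcribed.

ON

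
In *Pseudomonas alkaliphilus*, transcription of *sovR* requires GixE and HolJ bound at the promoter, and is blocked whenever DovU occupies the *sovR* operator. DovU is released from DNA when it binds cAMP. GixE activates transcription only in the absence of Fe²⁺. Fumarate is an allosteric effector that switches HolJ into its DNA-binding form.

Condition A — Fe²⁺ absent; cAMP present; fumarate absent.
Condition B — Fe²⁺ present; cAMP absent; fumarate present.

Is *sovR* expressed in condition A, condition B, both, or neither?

neither

Condition A:
Fe²⁺ is absent, so GixE is active.
cAMP is present, so DovU is inactive.
Fumarate is absent, so HolJ is inactive.
Required activator HolJ is absent, so *sovR* is not transcribed.
→ *sovR* is OFF in A.
Condition B:
Fe²⁺ is present, so GixE is inactive.
cAMP is absent, so DovU is active.
Fumarate is present, so HolJ is active.
With repressor DovU bound, *sovR* is not transcribed.
→ *sovR* is OFF in B.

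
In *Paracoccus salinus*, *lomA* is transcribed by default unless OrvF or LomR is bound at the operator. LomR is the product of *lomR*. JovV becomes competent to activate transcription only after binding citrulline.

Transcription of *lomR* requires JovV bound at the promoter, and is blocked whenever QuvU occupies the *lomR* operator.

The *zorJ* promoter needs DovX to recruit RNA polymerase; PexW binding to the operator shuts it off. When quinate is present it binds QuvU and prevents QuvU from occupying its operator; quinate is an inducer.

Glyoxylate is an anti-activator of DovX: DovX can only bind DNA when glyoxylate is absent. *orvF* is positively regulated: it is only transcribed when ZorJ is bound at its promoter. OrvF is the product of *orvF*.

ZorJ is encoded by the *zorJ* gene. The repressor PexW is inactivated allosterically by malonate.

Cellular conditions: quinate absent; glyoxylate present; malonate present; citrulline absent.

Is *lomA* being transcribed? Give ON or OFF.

ON

Malonate is present, so PexW is inactive.
Glyoxylate is present, so DovX is inactive.
Required activator DovX is absent, so *zorJ* is not transcribed.
So ZorJ is not produced.
Required activator ZorJ is absent, so *orvF* is not transcribed.
So OrvF is not produced.
Quinate is absent, so QuvU is active.
Citrulline is absent, so JovV is inactive.
With repressor QuvU bound, *lomR* is not transcribed.
So LomR is not produced.
With no repressor bound, *lomA* is transcribed.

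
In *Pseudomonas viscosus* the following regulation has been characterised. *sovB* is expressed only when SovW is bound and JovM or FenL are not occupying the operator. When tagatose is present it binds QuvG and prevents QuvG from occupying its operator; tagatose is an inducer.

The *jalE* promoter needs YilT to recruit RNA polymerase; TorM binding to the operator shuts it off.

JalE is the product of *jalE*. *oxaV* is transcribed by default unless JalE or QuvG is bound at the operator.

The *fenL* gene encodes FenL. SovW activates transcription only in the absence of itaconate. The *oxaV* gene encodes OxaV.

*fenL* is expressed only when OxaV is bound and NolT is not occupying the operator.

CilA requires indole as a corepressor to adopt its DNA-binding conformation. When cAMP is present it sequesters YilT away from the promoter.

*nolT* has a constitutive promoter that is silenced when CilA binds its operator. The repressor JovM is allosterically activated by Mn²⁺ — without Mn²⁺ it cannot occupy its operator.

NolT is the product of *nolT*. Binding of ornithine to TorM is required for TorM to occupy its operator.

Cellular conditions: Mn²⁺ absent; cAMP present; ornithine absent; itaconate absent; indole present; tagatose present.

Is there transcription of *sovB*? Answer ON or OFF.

OFF

Itaconate is absent, so SovW is active.
Mn²⁺ is absent, so JovM is inactive.
Indole is present, so CilA is active.
With repressor CilA bound, *nolT* is not transcribed.
So NolT is not produced.
Ornithine is absent, so TorM is inactive.
cAMP is present, so YilT is inactive.
Required activator YilT is absent, so *jalE* is not transcribed.
So JalE is not produced.
Tagatose is present, so QuvG is inactive.
With no repressor bound, *oxaV* is transcribed.
So OxaV is produced and active.
No repressor is bound and OxaV is active, so *fenL* is transcribed.
So FenL is produced and active.
With repressor FenL bound, *sovB* is not transcribed.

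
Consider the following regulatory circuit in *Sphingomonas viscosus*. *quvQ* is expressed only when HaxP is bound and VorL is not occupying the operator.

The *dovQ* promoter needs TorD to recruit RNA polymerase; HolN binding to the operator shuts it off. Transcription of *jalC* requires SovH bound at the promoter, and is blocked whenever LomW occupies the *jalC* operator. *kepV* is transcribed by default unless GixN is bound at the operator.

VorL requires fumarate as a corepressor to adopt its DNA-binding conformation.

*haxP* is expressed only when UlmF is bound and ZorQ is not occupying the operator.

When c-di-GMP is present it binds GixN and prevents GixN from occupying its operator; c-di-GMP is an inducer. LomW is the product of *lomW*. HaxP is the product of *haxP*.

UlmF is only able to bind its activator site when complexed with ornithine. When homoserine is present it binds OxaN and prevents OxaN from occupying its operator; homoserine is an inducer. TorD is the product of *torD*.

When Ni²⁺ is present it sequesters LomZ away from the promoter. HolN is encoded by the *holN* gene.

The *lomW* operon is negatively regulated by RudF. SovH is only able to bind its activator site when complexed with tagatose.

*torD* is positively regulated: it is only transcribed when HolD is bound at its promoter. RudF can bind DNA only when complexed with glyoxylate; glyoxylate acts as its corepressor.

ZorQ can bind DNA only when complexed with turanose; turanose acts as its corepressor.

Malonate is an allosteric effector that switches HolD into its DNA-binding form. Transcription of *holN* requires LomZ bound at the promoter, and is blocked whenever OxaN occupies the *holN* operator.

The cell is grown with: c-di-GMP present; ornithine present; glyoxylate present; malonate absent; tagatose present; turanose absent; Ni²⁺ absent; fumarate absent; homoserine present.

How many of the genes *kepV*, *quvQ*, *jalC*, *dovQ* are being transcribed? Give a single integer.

c-di-GMP is present, so GixN is inactive.
With no repressor bound, *kepV* is transcribed.
→ *kepV* is ON.
Ornithine is present, so UlmF is active.
Turanose is absent, so ZorQ is inactive.
No repressor is bound and UlmF is active, so *haxP* is transcribed.
So HaxP is produced and active.
Fumarate is absent, so VorL is inactive.
No repressor is bound and HaxP is active, so *quvQ* is transcribed.
→ *quvQ* is ON.
Tagatose is present, so SovH is active.
Glyoxylate is present, so RudF is active.
With repressor RudF bound, *lomW* is not transcribed.
So LomW is not produced.
No repressor is bound and SovH is active, so *jalC* is transcribed.
→ *jalC* is ON.
Homoserine is present, so OxaN is inactive.
Ni²⁺ is absent, so LomZ is active.
No repressor is bound and LomZ is active, so *holN* is transcribed.
So HolN is produced and active.
Malonate is absent, so HolD is inactive.
Required activator HolD is absent, so *torD* is not transcribed.
So TorD is not produced.
With repressor HolN bound, *dovQ* is not transcribed.
→ *dovQ* is OFF.
3 of the 4 genes are transcribed.

3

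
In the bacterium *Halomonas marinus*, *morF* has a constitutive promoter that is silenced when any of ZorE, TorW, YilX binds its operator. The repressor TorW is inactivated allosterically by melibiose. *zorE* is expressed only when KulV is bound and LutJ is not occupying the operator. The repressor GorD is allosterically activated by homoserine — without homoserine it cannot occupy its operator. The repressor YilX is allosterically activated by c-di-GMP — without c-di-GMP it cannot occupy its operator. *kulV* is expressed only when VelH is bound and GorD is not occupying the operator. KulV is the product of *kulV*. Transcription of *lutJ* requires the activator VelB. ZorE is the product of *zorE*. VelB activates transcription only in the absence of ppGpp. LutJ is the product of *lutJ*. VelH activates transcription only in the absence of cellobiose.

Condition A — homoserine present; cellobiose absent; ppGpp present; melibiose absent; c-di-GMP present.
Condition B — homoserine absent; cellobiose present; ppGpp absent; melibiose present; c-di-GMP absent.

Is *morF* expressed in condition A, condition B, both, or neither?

B only

Condition A:
Homoserine is present, so GorD is active.
Cellobiose is absent, so VelH is active.
With repressor GorD bound, *kulV* is not transcribed.
So KulV is not produced.
ppGpp is present, so VelB is inactive.
Required activator VelB is absent, so *lutJ* is not transcribed.
So LutJ is not produced.
Required activator KulV is absent, so *zorE* is not transcribed.
So ZorE is not produced.
Melibiose is absent, so TorW is active.
c-di-GMP is present, so YilX is active.
With repressor TorW bound, *morF* is not transcribed.
→ *morF* is OFF in A.
Condition B:
Homoserine is absent, so GorD is inactive.
Cellobiose is present, so VelH is inactive.
Required activator VelH is absent, so *kulV* is not transcribed.
So KulV is not produced.
ppGpp is absent, so VelB is active.
No repressor is bound and VelB is active, so *lutJ* is transcribed.
So LutJ is produced and active.
With repressor LutJ bound, *zorE* is not transcribed.
So ZorE is not produced.
Melibiose is present, so TorW is inactive.
c-di-GMP is absent, so YilX is inactive.
With no repressor bound, *morF* is transcribed.
→ *morF* is ON in B.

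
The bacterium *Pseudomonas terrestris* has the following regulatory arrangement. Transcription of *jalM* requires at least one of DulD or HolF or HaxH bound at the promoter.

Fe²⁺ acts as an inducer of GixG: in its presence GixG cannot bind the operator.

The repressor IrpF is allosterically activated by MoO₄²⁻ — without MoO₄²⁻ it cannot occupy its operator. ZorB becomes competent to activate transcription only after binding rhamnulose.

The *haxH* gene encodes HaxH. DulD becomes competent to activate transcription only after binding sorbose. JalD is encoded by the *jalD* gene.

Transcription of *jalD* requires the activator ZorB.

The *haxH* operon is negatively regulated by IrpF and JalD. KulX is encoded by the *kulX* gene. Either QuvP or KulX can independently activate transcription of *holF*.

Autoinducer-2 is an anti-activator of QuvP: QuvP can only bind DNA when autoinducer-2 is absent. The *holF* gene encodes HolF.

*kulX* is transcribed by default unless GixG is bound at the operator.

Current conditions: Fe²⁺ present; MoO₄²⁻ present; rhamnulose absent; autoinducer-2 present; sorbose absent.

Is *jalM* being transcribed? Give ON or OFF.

ON

Sorbose is absent, so DulD is inactive.
Autoinducer-2 is present, so QuvP is inactive.
Fe²⁺ is present, so GixG is inactive.
With no repressor bound, *kulX* is transcribed.
So KulX is produced and active.
Activator KulX is present, so *holF* is transcribed.
So HolF is produced and active.
MoO₄²⁻ is present, so IrpF is active.
Rhamnulose is absent, so ZorB is inactive.
Required activator ZorB is absent, so *jalD* is not transcribed.
So JalD is not produced.
With repressor IrpF bound, *haxH* is not transcribed.
So HaxH is not produced.
Activator HolF is present, so *jalM* is transcribed.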